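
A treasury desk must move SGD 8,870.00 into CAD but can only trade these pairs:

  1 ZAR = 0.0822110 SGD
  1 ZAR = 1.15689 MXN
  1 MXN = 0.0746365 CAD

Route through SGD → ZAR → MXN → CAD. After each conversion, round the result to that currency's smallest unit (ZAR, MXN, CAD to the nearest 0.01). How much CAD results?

CAD 9,316.16

SGD 8,870.00 ÷ 0.0822110 = ZAR 107,893.10
ZAR 107,893.10 × 1.15689 = MXN 124,820.45
MXN 124,820.45 × 0.0746365 = CAD 9,316.16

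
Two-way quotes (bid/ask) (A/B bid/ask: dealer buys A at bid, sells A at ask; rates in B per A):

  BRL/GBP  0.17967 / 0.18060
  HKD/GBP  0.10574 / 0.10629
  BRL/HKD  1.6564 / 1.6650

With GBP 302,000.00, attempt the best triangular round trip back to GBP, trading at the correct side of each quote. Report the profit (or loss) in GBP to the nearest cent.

Net profit: GBP 4,602.62

Best loop GBP → HKD → BRL → GBP:
GBP 302,000.00 ÷ 0.10629 (buy HKD at ask) = HKD 2,841,283.28
HKD 2,841,283.28 ÷ 1.6650 (buy BRL at ask) = BRL 1,706,476.45
BRL 1,706,476.45 × 0.17967 (sell BRL at bid) = GBP 306,602.62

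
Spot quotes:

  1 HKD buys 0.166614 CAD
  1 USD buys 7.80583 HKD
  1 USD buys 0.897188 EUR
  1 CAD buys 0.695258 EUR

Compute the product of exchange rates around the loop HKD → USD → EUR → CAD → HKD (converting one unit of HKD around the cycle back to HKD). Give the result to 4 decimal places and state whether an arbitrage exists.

0.9922 (arbitrage exists)

Around HKD → USD → EUR → CAD → HKD: 1 ÷ 7.80583 × 0.897188 ÷ 0.695258 ÷ 0.166614 = 0.992217
Product < 1; profitable direction is HKD → CAD → EUR → USD → HKD.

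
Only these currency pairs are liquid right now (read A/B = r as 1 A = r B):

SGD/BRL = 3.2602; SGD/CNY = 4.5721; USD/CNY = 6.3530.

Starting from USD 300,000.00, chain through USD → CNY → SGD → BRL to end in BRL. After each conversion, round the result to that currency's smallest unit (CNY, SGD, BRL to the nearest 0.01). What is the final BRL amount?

USD 300,000.00 × 6.3530 = CNY 1,905,900.00
CNY 1,905,900.00 ÷ 4.5721 = SGD 416,854.40
SGD 416,854.40 × 3.2602 = BRL 1,359,028.71

BRL 1,359,028.71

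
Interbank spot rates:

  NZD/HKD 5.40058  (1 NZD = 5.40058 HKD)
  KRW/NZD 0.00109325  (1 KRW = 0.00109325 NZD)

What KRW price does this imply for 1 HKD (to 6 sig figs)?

1 HKD ÷ 5.40058 = 0.185165 NZD
0.185165 NZD ÷ 0.00109325 = 169.371 KRW

HKD/KRW = 169.371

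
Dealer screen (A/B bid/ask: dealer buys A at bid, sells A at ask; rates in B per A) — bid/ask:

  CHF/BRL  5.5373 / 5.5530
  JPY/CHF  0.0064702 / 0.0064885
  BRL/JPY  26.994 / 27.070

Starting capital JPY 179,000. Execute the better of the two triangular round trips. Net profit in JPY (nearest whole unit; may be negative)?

Best loop JPY → BRL → CHF → JPY:
JPY 179,000 ÷ 27.070 (buy BRL at ask) = BRL 6,612.49
BRL 6,612.49 ÷ 5.5530 (buy CHF at ask) = CHF 1,190.80
CHF 1,190.80 ÷ 0.0064885 (buy JPY at ask) = JPY 183,524

Net profit: JPY 4,524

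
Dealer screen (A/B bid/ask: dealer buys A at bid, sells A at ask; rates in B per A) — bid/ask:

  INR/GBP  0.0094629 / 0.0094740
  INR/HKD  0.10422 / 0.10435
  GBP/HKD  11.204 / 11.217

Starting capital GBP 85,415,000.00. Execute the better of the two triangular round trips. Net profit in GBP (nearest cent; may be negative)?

Best loop GBP → HKD → INR → GBP:
GBP 85,415,000.00 × 11.204 (sell GBP at bid) = HKD 956,989,660.00
HKD 956,989,660.00 ÷ 0.10435 (buy INR at ask) = INR 9,170,959,846.67
INR 9,170,959,846.67 × 0.0094629 (sell INR at bid) = GBP 86,783,875.93

Net profit: GBP 1,368,875.93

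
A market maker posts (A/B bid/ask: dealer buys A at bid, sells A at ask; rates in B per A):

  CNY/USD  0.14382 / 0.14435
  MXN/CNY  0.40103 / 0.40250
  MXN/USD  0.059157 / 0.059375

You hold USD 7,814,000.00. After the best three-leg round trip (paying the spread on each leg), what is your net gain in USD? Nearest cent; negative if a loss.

Best loop USD → CNY → MXN → USD:
USD 7,814,000.00 ÷ 0.14435 (buy CNY at ask) = CNY 54,132,317.28
CNY 54,132,317.28 ÷ 0.40250 (buy MXN at ask) = MXN 134,490,229.28
MXN 134,490,229.28 × 0.059157 (sell MXN at bid) = USD 7,956,038.49

Net profit: USD 142,038.49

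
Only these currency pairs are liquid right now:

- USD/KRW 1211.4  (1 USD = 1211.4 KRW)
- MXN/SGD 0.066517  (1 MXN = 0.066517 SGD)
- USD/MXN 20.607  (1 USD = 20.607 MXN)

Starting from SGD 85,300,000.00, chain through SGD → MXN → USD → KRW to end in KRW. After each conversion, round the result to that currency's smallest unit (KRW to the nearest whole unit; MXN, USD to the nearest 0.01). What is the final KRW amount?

KRW 75,385,735,365

SGD 85,300,000.00 ÷ 0.066517 = MXN 1,282,378,940.72
MXN 1,282,378,940.72 ÷ 20.607 = USD 62,230,258.68
USD 62,230,258.68 × 1211.4 = KRW 75,385,735,365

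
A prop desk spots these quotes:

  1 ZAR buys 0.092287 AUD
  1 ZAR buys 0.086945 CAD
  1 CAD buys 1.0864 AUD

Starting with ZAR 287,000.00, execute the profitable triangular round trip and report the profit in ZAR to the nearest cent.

Profitable loop is ZAR → CAD → AUD → ZAR:
ZAR 287,000.00 × 0.086945 = CAD 24,953.22
CAD 24,953.22 × 1.0864 = AUD 27,109.17
AUD 27,109.17 ÷ 0.092287 = ZAR 293,748.55
Profit = ZAR 293,748.55 − ZAR 287,000.00

Profit: ZAR 6,748.55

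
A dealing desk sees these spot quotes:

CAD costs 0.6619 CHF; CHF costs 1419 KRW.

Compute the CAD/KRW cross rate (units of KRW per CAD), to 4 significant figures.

CAD/KRW = 939.2

1 CAD × 0.6619 = 0.6619 CHF
0.6619 CHF × 1419 = 939.236 KRW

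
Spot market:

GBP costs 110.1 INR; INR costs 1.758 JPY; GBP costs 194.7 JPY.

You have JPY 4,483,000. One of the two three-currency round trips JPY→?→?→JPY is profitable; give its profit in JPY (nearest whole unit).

Profit: JPY 26,501

Profitable loop is JPY → INR → GBP → JPY:
JPY 4,483,000 ÷ 1.758 = INR 2,550,056.88
INR 2,550,056.88 ÷ 110.1 = GBP 23,161.28
GBP 23,161.28 × 194.7 = JPY 4,509,501
Profit = JPY 4,509,501 − JPY 4,483,000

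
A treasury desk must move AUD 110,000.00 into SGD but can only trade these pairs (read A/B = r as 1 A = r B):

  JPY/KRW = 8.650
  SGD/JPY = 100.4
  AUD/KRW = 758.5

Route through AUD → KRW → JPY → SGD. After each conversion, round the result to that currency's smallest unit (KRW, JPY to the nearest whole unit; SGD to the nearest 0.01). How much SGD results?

AUD 110,000.00 × 758.5 = KRW 83,435,000
KRW 83,435,000 ÷ 8.650 = JPY 9,645,665
JPY 9,645,665 ÷ 100.4 = SGD 96,072.36

SGD 96,072.36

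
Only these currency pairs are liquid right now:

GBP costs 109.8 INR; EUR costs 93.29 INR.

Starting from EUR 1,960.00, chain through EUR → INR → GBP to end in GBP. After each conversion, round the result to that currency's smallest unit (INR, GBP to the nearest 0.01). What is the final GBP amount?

GBP 1,665.29

EUR 1,960.00 × 93.29 = INR 182,848.40
INR 182,848.40 ÷ 109.8 = GBP 1,665.29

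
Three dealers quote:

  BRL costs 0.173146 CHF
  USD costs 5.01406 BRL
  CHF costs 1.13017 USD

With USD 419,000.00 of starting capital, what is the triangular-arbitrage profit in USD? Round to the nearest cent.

Profit: USD 8,039.71

Profitable loop is USD → CHF → BRL → USD:
USD 419,000.00 ÷ 1.13017 = CHF 370,740.69
CHF 370,740.69 ÷ 0.173146 = BRL 2,141,202.71
BRL 2,141,202.71 ÷ 5.01406 = USD 427,039.71
Profit = USD 427,039.71 − USD 419,000.00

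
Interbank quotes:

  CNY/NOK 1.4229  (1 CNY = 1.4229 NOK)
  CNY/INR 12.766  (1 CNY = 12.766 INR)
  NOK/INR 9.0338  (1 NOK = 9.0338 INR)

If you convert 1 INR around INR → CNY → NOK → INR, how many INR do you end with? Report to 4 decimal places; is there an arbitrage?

1.0069 (arbitrage exists)

Around INR → CNY → NOK → INR: 1 ÷ 12.766 × 1.4229 × 9.0338 = 1.006909
Product > 1; profitable direction is INR → CNY → NOK → INR.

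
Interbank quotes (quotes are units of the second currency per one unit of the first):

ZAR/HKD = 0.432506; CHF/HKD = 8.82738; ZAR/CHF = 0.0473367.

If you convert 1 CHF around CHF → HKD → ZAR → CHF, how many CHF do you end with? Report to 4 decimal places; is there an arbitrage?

0.9661 (arbitrage exists)

Around CHF → HKD → ZAR → CHF: 1 × 8.82738 ÷ 0.432506 × 0.0473367 = 0.966135
Product < 1; profitable direction is CHF → ZAR → HKD → CHF.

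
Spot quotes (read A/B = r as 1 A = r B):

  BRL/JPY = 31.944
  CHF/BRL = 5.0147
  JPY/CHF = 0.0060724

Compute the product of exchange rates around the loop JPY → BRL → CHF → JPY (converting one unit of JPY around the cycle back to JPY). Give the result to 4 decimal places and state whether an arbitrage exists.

1.0280 (arbitrage exists)

Around JPY → BRL → CHF → JPY: 1 ÷ 31.944 ÷ 5.0147 ÷ 0.0060724 = 1.028029
Product > 1; profitable direction is JPY → BRL → CHF → JPY.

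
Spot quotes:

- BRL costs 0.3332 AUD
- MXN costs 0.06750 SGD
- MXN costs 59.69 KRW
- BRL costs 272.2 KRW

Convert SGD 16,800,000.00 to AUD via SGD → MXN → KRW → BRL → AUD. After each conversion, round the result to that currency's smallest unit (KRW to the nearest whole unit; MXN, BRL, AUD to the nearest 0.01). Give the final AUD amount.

AUD 18,185,446.13

SGD 16,800,000.00 ÷ 0.06750 = MXN 248,888,888.89
MXN 248,888,888.89 × 59.69 = KRW 14,856,177,778
KRW 14,856,177,778 ÷ 272.2 = BRL 54,578,169.65
BRL 54,578,169.65 × 0.3332 = AUD 18,185,446.13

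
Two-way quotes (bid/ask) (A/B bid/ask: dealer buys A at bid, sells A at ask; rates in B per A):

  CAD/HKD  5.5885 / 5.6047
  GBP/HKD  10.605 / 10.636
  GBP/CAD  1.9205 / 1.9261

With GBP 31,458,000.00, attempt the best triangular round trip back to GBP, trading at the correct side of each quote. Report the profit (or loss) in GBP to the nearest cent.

Best loop GBP → CAD → HKD → GBP:
GBP 31,458,000.00 × 1.9205 (sell GBP at bid) = CAD 60,415,089.00
CAD 60,415,089.00 × 5.5885 (sell CAD at bid) = HKD 337,629,724.88
HKD 337,629,724.88 ÷ 10.636 (buy GBP at ask) = GBP 31,744,050.85

Net profit: GBP 286,050.85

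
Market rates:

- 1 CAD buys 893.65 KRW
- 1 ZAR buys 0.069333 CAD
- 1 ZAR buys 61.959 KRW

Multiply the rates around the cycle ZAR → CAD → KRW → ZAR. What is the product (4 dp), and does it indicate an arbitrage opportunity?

1.0000 (no arbitrage)

Around ZAR → CAD → KRW → ZAR: 1 × 0.069333 × 893.65 ÷ 61.959 = 1.000007
Product ≈ 1 (deviation 0.001%, within rounding noise).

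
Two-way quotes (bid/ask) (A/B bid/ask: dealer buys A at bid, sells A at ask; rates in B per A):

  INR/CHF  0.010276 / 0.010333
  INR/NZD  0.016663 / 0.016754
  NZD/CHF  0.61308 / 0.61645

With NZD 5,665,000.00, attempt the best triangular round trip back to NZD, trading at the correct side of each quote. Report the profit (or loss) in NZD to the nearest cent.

Net result: NZD -28,524.26 (no profitable arbitrage after spreads)

Best loop NZD → INR → CHF → NZD:
NZD 5,665,000.00 ÷ 0.016754 (buy INR at ask) = INR 338,128,208.19
INR 338,128,208.19 × 0.010276 (sell INR at bid) = CHF 3,474,605.47
CHF 3,474,605.47 ÷ 0.61645 (buy NZD at ask) = NZD 5,636,475.74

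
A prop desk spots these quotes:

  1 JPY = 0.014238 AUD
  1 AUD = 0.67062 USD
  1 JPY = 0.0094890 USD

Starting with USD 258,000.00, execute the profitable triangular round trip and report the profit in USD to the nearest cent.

Profitable loop is USD → JPY → AUD → USD:
USD 258,000.00 ÷ 0.0094890 = JPY 27,189,377
JPY 27,189,377 × 0.014238 = AUD 387,122.35
AUD 387,122.35 × 0.67062 = USD 259,611.99
Profit = USD 259,611.99 − USD 258,000.00

Profit: USD 1,611.99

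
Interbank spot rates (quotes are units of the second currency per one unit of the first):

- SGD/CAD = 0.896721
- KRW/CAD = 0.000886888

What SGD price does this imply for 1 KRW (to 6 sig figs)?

1 KRW × 0.000886888 = 0.000886888 CAD
0.000886888 CAD ÷ 0.896721 = 0.000989034 SGD

KRW/SGD = 0.000989034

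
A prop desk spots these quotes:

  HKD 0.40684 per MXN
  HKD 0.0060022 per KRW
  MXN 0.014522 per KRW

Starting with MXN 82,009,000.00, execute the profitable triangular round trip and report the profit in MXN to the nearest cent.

Profitable loop is MXN → KRW → HKD → MXN:
MXN 82,009,000.00 ÷ 0.014522 = KRW 5,647,224,900
KRW 5,647,224,900 × 0.0060022 = HKD 33,895,773.30
HKD 33,895,773.30 ÷ 0.40684 = MXN 83,314,751.00
Profit = MXN 83,314,751.00 − MXN 82,009,000.00

Profit: MXN 1,305,751.00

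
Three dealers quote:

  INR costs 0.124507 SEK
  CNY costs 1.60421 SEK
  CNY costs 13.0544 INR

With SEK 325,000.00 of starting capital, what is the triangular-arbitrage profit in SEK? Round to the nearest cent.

Profitable loop is SEK → CNY → INR → SEK:
SEK 325,000.00 ÷ 1.60421 = CNY 202,591.93
CNY 202,591.93 × 13.0544 = INR 2,644,716.09
INR 2,644,716.09 × 0.124507 = SEK 329,285.67
Profit = SEK 329,285.67 − SEK 325,000.00

Profit: SEK 4,285.67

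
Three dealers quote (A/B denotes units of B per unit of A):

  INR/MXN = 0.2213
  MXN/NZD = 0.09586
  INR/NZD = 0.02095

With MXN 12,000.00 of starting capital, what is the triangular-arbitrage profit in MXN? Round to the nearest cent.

Profit: MXN 151.11

Profitable loop is MXN → NZD → INR → MXN:
MXN 12,000.00 × 0.09586 = NZD 1,150.32
NZD 1,150.32 ÷ 0.02095 = INR 54,907.88
INR 54,907.88 × 0.2213 = MXN 12,151.11
Profit = MXN 12,151.11 − MXN 12,000.00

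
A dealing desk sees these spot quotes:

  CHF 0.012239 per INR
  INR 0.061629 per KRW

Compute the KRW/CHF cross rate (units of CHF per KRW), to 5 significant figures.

KRW/CHF = 0.00075428

1 KRW × 0.061629 = 0.061629 INR
0.061629 INR × 0.012239 = 0.000754277 CHF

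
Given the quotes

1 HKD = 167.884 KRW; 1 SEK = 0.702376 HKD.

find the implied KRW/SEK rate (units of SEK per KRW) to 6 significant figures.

KRW/SEK = 0.00848049

1 KRW ÷ 167.884 = 0.00595649 HKD
0.00595649 HKD ÷ 0.702376 = 0.00848049 SEK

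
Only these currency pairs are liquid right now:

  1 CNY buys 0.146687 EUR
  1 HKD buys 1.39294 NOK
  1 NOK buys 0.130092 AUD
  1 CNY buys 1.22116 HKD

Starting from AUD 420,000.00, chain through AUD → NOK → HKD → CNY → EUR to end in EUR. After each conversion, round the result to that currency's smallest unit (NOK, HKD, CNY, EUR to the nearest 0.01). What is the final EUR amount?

EUR 278,410.33

AUD 420,000.00 ÷ 0.130092 = NOK 3,228,484.46
NOK 3,228,484.46 ÷ 1.39294 = HKD 2,317,748.40
HKD 2,317,748.40 ÷ 1.22116 = CNY 1,897,989.13
CNY 1,897,989.13 × 0.146687 = EUR 278,410.33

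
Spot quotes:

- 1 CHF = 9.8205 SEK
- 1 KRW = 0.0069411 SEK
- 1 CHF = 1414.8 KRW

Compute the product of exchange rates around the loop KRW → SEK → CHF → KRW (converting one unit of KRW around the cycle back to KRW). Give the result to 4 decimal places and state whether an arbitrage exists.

Around KRW → SEK → CHF → KRW: 1 × 0.0069411 ÷ 9.8205 × 1414.8 = 0.999976
Product ≈ 1 (deviation 0.002%, within rounding noise).

1.0000 (no arbitrage)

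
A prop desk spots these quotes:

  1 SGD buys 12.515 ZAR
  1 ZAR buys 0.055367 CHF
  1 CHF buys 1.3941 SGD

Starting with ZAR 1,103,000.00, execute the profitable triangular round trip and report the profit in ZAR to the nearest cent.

Profitable loop is ZAR → SGD → CHF → ZAR:
ZAR 1,103,000.00 ÷ 12.515 = SGD 88,134.24
SGD 88,134.24 ÷ 1.3941 = CHF 63,219.45
CHF 63,219.45 ÷ 0.055367 = ZAR 1,141,825.50
Profit = ZAR 1,141,825.50 − ZAR 1,103,000.00

Profit: ZAR 38,825.50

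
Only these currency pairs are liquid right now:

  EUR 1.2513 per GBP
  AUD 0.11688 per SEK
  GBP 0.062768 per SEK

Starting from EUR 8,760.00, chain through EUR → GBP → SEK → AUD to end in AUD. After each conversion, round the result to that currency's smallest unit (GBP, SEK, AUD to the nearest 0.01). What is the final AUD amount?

EUR 8,760.00 ÷ 1.2513 = GBP 7,000.72
GBP 7,000.72 ÷ 0.062768 = SEK 111,533.27
SEK 111,533.27 × 0.11688 = AUD 13,036.01

AUD 13,036.01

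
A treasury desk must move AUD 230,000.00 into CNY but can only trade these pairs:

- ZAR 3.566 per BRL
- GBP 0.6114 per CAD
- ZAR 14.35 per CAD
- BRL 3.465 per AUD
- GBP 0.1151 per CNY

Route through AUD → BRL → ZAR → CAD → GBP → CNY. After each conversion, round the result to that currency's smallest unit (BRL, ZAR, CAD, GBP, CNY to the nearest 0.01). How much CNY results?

CNY 1,051,987.58

AUD 230,000.00 × 3.465 = BRL 796,950.00
BRL 796,950.00 × 3.566 = ZAR 2,841,923.70
ZAR 2,841,923.70 ÷ 14.35 = CAD 198,043.46
CAD 198,043.46 × 0.6114 = GBP 121,083.77
GBP 121,083.77 ÷ 0.1151 = CNY 1,051,987.58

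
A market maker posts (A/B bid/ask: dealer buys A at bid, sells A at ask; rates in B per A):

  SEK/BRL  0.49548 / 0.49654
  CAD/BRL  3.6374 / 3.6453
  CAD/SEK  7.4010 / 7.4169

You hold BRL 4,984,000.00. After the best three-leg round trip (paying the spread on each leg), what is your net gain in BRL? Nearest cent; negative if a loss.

Net profit: BRL 29,734.02

Best loop BRL → CAD → SEK → BRL:
BRL 4,984,000.00 ÷ 3.6453 (buy CAD at ask) = CAD 1,367,240.01
CAD 1,367,240.01 × 7.4010 (sell CAD at bid) = SEK 10,118,943.30
SEK 10,118,943.30 × 0.49548 (sell SEK at bid) = BRL 5,013,734.02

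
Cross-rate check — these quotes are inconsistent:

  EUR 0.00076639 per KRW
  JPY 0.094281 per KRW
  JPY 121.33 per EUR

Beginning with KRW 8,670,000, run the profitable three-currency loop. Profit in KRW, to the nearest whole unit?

Profit: KRW 120,736

Profitable loop is KRW → JPY → EUR → KRW:
KRW 8,670,000 × 0.094281 = JPY 817,416
JPY 817,416 ÷ 121.33 = EUR 6,737.13
EUR 6,737.13 ÷ 0.00076639 = KRW 8,790,736
Profit = KRW 8,790,736 − KRW 8,670,000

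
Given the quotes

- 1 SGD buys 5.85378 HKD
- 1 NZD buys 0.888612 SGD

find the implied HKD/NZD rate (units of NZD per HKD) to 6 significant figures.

HKD/NZD = 0.192243

1 HKD ÷ 5.85378 = 0.17083 SGD
0.17083 SGD ÷ 0.888612 = 0.192243 NZD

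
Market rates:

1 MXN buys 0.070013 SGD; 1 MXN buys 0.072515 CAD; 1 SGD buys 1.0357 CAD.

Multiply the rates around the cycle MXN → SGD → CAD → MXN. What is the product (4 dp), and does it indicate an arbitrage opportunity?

1.0000 (no arbitrage)

Around MXN → SGD → CAD → MXN: 1 × 0.070013 × 1.0357 ÷ 0.072515 = 0.999965
Product ≈ 1 (deviation 0.003%, within rounding noise).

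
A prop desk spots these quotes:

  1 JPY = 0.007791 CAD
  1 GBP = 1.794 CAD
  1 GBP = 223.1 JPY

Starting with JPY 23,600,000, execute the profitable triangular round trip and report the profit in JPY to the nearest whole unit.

Profitable loop is JPY → GBP → CAD → JPY:
JPY 23,600,000 ÷ 223.1 = GBP 105,782.16
GBP 105,782.16 × 1.794 = CAD 189,773.20
CAD 189,773.20 ÷ 0.007791 = JPY 24,358,002
Profit = JPY 24,358,002 − JPY 23,600,000

Profit: JPY 758,002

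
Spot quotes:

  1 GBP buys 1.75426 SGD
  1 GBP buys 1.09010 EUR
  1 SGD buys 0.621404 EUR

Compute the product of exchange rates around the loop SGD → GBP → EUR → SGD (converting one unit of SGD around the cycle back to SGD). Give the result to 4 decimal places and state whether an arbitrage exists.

Around SGD → GBP → EUR → SGD: 1 ÷ 1.75426 × 1.09010 ÷ 0.621404 = 0.999996
Product ≈ 1 (deviation 0.000%, within rounding noise).

1.0000 (no arbitrage)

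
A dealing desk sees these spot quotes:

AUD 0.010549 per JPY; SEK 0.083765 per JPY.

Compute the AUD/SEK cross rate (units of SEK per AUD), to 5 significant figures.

AUD/SEK = 7.9406

1 AUD ÷ 0.010549 = 94.7957 JPY
94.7957 JPY × 0.083765 = 7.94056 SEK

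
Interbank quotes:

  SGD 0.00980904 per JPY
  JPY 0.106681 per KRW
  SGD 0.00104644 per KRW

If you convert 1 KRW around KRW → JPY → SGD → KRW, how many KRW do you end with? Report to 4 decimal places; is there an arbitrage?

Around KRW → JPY → SGD → KRW: 1 × 0.106681 × 0.00980904 ÷ 0.00104644 = 0.999998
Product ≈ 1 (deviation 0.000%, within rounding noise).

1.0000 (no arbitrage)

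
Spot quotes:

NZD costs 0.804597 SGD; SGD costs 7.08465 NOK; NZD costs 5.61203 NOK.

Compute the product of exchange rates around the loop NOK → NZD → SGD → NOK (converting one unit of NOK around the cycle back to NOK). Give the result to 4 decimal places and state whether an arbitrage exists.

1.0157 (arbitrage exists)

Around NOK → NZD → SGD → NOK: 1 ÷ 5.61203 × 0.804597 × 7.08465 = 1.015727
Product > 1; profitable direction is NOK → NZD → SGD → NOK.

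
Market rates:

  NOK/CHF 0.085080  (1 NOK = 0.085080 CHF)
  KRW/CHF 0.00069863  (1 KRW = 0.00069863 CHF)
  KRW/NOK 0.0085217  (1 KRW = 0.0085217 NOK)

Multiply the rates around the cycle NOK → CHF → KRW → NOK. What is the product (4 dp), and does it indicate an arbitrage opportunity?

Around NOK → CHF → KRW → NOK: 1 × 0.085080 ÷ 0.00069863 × 0.0085217 = 1.037783
Product > 1; profitable direction is NOK → CHF → KRW → NOK.

1.0378 (arbitrage exists)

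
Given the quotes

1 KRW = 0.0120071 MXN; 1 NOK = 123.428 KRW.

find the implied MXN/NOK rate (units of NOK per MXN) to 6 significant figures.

1 MXN ÷ 0.0120071 = 83.2841 KRW
83.2841 KRW ÷ 123.428 = 0.674758 NOK

MXN/NOK = 0.674758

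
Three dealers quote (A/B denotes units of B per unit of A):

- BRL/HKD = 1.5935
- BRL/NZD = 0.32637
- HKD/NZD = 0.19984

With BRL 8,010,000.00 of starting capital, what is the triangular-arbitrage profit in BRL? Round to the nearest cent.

Profit: BRL 199,340.30

Profitable loop is BRL → NZD → HKD → BRL:
BRL 8,010,000.00 × 0.32637 = NZD 2,614,223.70
NZD 2,614,223.70 ÷ 0.19984 = HKD 13,081,583.77
HKD 13,081,583.77 ÷ 1.5935 = BRL 8,209,340.30
Profit = BRL 8,209,340.30 − BRL 8,010,000.00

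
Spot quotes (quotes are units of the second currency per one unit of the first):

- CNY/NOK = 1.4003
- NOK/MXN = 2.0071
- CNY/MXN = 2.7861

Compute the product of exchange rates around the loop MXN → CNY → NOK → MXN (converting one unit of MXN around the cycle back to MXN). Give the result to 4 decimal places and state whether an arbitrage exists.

Around MXN → CNY → NOK → MXN: 1 ÷ 2.7861 × 1.4003 × 2.0071 = 1.008773
Product > 1; profitable direction is MXN → CNY → NOK → MXN.

1.0088 (arbitrage exists)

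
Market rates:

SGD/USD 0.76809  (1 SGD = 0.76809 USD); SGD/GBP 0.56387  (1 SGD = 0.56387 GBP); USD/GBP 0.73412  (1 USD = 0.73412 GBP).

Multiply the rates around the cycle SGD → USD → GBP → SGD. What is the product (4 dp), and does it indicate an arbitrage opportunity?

Around SGD → USD → GBP → SGD: 1 × 0.76809 × 0.73412 ÷ 0.56387 = 1.000000
Product ≈ 1 (deviation 0.000%, within rounding noise).

1.0000 (no arbitrage)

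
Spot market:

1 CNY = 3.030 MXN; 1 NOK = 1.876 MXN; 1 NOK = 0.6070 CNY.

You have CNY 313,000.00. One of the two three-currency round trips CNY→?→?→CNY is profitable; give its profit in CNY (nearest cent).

Profit: CNY 6,260.99

Profitable loop is CNY → NOK → MXN → CNY:
CNY 313,000.00 ÷ 0.6070 = NOK 515,650.74
NOK 515,650.74 × 1.876 = MXN 967,360.79
MXN 967,360.79 ÷ 3.030 = CNY 319,260.99
Profit = CNY 319,260.99 − CNY 313,000.00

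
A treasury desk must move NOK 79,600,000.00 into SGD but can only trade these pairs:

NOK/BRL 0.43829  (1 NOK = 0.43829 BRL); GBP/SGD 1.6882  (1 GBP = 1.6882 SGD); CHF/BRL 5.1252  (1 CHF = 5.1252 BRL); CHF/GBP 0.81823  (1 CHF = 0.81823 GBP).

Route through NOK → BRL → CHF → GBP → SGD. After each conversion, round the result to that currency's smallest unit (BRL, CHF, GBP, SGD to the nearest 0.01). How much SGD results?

SGD 9,402,927.92

NOK 79,600,000.00 × 0.43829 = BRL 34,887,884.00
BRL 34,887,884.00 ÷ 5.1252 = CHF 6,807,126.36
CHF 6,807,126.36 × 0.81823 = GBP 5,569,795.00
GBP 5,569,795.00 × 1.6882 = SGD 9,402,927.92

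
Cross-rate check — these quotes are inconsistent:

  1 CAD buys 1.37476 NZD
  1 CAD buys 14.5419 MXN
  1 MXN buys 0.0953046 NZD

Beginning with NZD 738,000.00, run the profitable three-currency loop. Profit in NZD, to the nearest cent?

Profitable loop is NZD → CAD → MXN → NZD:
NZD 738,000.00 ÷ 1.37476 = CAD 536,820.97
CAD 536,820.97 × 14.5419 = MXN 7,806,396.90
MXN 7,806,396.90 × 0.0953046 = NZD 743,985.53
Profit = NZD 743,985.53 − NZD 738,000.00

Profit: NZD 5,985.53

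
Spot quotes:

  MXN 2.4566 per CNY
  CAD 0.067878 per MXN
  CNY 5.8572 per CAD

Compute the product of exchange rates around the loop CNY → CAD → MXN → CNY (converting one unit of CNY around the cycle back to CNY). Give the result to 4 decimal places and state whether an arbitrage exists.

1.0239 (arbitrage exists)

Around CNY → CAD → MXN → CNY: 1 ÷ 5.8572 ÷ 0.067878 ÷ 2.4566 = 1.023874
Product > 1; profitable direction is CNY → CAD → MXN → CNY.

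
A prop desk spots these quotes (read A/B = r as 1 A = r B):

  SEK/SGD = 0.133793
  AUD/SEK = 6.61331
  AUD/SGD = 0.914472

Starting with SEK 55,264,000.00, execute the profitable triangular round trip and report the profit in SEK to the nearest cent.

Profitable loop is SEK → AUD → SGD → SEK:
SEK 55,264,000.00 ÷ 6.61331 = AUD 8,356,481.10
AUD 8,356,481.10 × 0.914472 = SGD 7,641,767.98
SGD 7,641,767.98 ÷ 0.133793 = SEK 57,116,351.24
Profit = SEK 57,116,351.24 − SEK 55,264,000.00

Profit: SEK 1,852,351.24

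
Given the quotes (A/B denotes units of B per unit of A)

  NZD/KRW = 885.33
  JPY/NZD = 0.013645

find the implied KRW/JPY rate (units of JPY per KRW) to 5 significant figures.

KRW/JPY = 0.082779

1 KRW ÷ 885.33 = 0.00112952 NZD
0.00112952 NZD ÷ 0.013645 = 0.0827792 JPY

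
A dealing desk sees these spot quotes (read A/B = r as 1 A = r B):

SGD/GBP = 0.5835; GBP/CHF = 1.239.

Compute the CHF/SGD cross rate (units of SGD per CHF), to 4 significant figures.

CHF/SGD = 1.383

1 CHF ÷ 1.239 = 0.807103 GBP
0.807103 GBP ÷ 0.5835 = 1.38321 SGD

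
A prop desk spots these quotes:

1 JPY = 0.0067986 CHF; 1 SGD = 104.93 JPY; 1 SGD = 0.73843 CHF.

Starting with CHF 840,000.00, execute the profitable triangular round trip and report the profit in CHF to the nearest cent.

Profit: CHF 29,499.74

Profitable loop is CHF → JPY → SGD → CHF:
CHF 840,000.00 ÷ 0.0067986 = JPY 123,554,850
JPY 123,554,850 ÷ 104.93 = SGD 1,177,497.85
SGD 1,177,497.85 × 0.73843 = CHF 869,499.74
Profit = CHF 869,499.74 − CHF 840,000.00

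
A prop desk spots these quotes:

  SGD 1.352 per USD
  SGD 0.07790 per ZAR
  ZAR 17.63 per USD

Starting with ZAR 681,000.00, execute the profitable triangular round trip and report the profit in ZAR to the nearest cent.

Profitable loop is ZAR → SGD → USD → ZAR:
ZAR 681,000.00 × 0.07790 = SGD 53,049.90
SGD 53,049.90 ÷ 1.352 = USD 39,238.09
USD 39,238.09 × 17.63 = ZAR 691,767.56
Profit = ZAR 691,767.56 − ZAR 681,000.00

Profit: ZAR 10,767.56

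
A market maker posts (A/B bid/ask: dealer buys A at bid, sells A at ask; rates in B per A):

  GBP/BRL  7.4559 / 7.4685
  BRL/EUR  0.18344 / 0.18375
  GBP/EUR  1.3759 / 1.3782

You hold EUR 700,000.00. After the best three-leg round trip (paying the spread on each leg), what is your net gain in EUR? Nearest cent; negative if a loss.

Best loop EUR → BRL → GBP → EUR:
EUR 700,000.00 ÷ 0.18375 (buy BRL at ask) = BRL 3,809,523.81
BRL 3,809,523.81 ÷ 7.4685 (buy GBP at ask) = GBP 510,078.84
GBP 510,078.84 × 1.3759 (sell GBP at bid) = EUR 701,817.47

Net profit: EUR 1,817.47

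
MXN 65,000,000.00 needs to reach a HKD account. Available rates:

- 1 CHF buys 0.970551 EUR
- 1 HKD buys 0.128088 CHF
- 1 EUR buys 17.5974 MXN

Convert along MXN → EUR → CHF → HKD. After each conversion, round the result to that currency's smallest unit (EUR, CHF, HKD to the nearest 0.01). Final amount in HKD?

HKD 29,712,421.30

MXN 65,000,000.00 ÷ 17.5974 = EUR 3,693,727.48
EUR 3,693,727.48 ÷ 0.970551 = CHF 3,805,804.62
CHF 3,805,804.62 ÷ 0.128088 = HKD 29,712,421.30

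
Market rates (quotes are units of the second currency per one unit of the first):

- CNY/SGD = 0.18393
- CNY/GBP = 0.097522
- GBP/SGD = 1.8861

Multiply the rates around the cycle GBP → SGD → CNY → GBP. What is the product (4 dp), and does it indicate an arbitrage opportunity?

1.0000 (no arbitrage)

Around GBP → SGD → CNY → GBP: 1 × 1.8861 ÷ 0.18393 × 0.097522 = 1.000034
Product ≈ 1 (deviation 0.003%, within rounding noise).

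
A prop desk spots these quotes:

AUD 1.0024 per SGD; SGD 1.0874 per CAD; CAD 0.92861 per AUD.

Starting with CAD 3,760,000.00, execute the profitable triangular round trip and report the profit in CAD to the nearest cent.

Profitable loop is CAD → SGD → AUD → CAD:
CAD 3,760,000.00 × 1.0874 = SGD 4,088,624.00
SGD 4,088,624.00 × 1.0024 = AUD 4,098,436.70
AUD 4,098,436.70 × 0.92861 = CAD 3,805,849.30
Profit = CAD 3,805,849.30 − CAD 3,760,000.00

Profit: CAD 45,849.30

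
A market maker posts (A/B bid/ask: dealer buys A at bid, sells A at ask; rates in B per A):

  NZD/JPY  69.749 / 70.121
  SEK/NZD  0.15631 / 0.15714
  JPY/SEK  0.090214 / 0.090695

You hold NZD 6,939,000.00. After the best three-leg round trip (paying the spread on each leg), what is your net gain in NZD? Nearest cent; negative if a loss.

Best loop NZD → SEK → JPY → NZD:
NZD 6,939,000.00 ÷ 0.15714 (buy SEK at ask) = SEK 44,158,075.60
SEK 44,158,075.60 ÷ 0.090695 (buy JPY at ask) = JPY 486,885,447
JPY 486,885,447 ÷ 70.121 (buy NZD at ask) = NZD 6,943,504.04

Net profit: NZD 4,504.04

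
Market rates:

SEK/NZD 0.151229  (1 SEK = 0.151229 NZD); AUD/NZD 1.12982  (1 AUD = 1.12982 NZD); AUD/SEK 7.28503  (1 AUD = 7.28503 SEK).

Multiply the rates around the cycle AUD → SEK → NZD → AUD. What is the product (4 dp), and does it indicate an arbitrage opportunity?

Around AUD → SEK → NZD → AUD: 1 × 7.28503 × 0.151229 ÷ 1.12982 = 0.975118
Product < 1; profitable direction is AUD → NZD → SEK → AUD.

0.9751 (arbitrage exists)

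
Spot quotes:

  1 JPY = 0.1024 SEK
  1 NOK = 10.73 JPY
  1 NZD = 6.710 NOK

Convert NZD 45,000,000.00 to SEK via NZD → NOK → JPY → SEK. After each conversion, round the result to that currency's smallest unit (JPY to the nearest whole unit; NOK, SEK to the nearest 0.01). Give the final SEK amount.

SEK 331,768,166.40

NZD 45,000,000.00 × 6.710 = NOK 301,950,000.00
NOK 301,950,000.00 × 10.73 = JPY 3,239,923,500
JPY 3,239,923,500 × 0.1024 = SEK 331,768,166.40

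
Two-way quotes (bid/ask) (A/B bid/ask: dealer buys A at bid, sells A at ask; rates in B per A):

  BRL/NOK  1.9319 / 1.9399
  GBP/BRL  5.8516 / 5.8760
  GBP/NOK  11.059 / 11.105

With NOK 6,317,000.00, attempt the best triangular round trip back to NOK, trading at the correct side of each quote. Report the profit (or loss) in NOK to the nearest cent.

Best loop NOK → GBP → BRL → NOK:
NOK 6,317,000.00 ÷ 11.105 (buy GBP at ask) = GBP 568,842.86
GBP 568,842.86 × 5.8516 (sell GBP at bid) = BRL 3,328,640.90
BRL 3,328,640.90 × 1.9319 (sell BRL at bid) = NOK 6,430,601.36

Net profit: NOK 113,601.36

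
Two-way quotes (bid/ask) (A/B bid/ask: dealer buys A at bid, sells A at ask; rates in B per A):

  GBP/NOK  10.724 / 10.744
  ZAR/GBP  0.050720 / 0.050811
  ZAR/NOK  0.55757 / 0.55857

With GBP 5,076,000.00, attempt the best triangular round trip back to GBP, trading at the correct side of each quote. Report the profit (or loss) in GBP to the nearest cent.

Net profit: GBP 108,385.29

Best loop GBP → ZAR → NOK → GBP:
GBP 5,076,000.00 ÷ 0.050811 (buy ZAR at ask) = ZAR 99,899,628.03
ZAR 99,899,628.03 × 0.55757 (sell ZAR at bid) = NOK 55,701,035.60
NOK 55,701,035.60 ÷ 10.744 (buy GBP at ask) = GBP 5,184,385.29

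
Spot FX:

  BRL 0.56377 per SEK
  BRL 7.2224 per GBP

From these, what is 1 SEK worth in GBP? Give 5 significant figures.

SEK/GBP = 0.078059

1 SEK × 0.56377 = 0.56377 BRL
0.56377 BRL ÷ 7.2224 = 0.0780585 GBP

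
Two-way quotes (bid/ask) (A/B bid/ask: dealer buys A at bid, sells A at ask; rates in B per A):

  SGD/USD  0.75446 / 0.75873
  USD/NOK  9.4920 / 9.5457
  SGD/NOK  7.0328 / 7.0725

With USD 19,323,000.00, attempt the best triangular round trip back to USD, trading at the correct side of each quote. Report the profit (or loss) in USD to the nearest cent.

Best loop USD → NOK → SGD → USD:
USD 19,323,000.00 × 9.4920 (sell USD at bid) = NOK 183,413,916.00
NOK 183,413,916.00 ÷ 7.0725 (buy SGD at ask) = SGD 25,933,392.15
SGD 25,933,392.15 × 0.75446 (sell SGD at bid) = USD 19,565,707.04

Net profit: USD 242,707.04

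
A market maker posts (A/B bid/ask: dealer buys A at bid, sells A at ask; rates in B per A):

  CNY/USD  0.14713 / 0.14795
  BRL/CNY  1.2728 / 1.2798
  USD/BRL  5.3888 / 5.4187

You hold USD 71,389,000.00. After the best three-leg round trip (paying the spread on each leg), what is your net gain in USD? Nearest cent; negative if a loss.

Best loop USD → BRL → CNY → USD:
USD 71,389,000.00 × 5.3888 (sell USD at bid) = BRL 384,701,043.20
BRL 384,701,043.20 × 1.2728 (sell BRL at bid) = CNY 489,647,487.78
CNY 489,647,487.78 × 0.14713 (sell CNY at bid) = USD 72,041,834.88

Net profit: USD 652,834.88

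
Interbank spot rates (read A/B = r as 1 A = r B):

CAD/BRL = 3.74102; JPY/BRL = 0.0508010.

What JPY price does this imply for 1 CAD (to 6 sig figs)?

CAD/JPY = 73.6407

1 CAD × 3.74102 = 3.74102 BRL
3.74102 BRL ÷ 0.0508010 = 73.6407 JPY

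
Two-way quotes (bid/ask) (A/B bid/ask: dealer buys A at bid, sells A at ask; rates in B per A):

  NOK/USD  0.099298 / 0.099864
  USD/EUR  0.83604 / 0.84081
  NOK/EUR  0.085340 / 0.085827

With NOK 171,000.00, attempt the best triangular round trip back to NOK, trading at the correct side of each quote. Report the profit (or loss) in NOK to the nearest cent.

Best loop NOK → EUR → USD → NOK:
NOK 171,000.00 × 0.085340 (sell NOK at bid) = EUR 14,593.14
EUR 14,593.14 ÷ 0.84081 (buy USD at ask) = USD 17,356.05
USD 17,356.05 ÷ 0.099864 (buy NOK at ask) = NOK 173,796.86

Net profit: NOK 2,796.86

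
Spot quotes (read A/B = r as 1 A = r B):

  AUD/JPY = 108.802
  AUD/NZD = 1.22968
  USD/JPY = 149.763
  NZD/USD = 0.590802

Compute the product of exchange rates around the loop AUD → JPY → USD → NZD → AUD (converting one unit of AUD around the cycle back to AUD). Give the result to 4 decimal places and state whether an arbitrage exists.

Around AUD → JPY → USD → NZD → AUD: 1 × 108.802 ÷ 149.763 ÷ 0.590802 ÷ 1.22968 = 0.999996
Product ≈ 1 (deviation 0.000%, within rounding noise).

1.0000 (no arbitrage)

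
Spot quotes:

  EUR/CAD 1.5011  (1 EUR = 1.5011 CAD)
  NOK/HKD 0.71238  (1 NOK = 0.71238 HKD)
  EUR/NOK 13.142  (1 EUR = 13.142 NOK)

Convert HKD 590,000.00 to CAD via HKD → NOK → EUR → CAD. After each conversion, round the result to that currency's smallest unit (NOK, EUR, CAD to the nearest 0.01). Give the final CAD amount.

CAD 94,599.41

HKD 590,000.00 ÷ 0.71238 = NOK 828,209.66
NOK 828,209.66 ÷ 13.142 = EUR 63,020.06
EUR 63,020.06 × 1.5011 = CAD 94,599.41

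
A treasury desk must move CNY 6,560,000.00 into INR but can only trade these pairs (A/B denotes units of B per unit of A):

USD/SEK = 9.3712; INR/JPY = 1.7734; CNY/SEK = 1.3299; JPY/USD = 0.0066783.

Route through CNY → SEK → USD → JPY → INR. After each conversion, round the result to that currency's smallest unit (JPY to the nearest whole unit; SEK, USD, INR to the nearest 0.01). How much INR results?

CNY 6,560,000.00 × 1.3299 = SEK 8,724,144.00
SEK 8,724,144.00 ÷ 9.3712 = USD 930,952.71
USD 930,952.71 ÷ 0.0066783 = JPY 139,399,654
JPY 139,399,654 ÷ 1.7734 = INR 78,605,872.34

INR 78,605,872.34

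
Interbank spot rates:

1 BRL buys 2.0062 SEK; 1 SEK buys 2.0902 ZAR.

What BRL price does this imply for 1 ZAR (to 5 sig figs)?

ZAR/BRL = 0.23847

1 ZAR ÷ 2.0902 = 0.478423 SEK
0.478423 SEK ÷ 2.0062 = 0.238472 BRL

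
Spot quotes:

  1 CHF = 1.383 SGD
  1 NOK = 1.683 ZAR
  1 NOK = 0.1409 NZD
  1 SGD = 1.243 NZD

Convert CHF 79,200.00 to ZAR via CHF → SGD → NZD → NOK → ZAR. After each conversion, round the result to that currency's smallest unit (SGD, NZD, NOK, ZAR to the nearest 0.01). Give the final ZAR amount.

ZAR 1,626,266.05

CHF 79,200.00 × 1.383 = SGD 109,533.60
SGD 109,533.60 × 1.243 = NZD 136,150.26
NZD 136,150.26 ÷ 0.1409 = NOK 966,289.99
NOK 966,289.99 × 1.683 = ZAR 1,626,266.05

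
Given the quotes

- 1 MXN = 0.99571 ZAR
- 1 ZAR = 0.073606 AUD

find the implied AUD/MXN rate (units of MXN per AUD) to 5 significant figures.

AUD/MXN = 13.644

1 AUD ÷ 0.073606 = 13.5858 ZAR
13.5858 ZAR ÷ 0.99571 = 13.6444 MXN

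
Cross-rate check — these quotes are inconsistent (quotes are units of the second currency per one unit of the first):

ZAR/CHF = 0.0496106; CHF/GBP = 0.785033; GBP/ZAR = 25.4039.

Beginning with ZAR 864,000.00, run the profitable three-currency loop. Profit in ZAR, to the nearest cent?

Profitable loop is ZAR → GBP → CHF → ZAR:
ZAR 864,000.00 ÷ 25.4039 = GBP 34,010.53
GBP 34,010.53 ÷ 0.785033 = CHF 43,323.69
CHF 43,323.69 ÷ 0.0496106 = ZAR 873,274.85
Profit = ZAR 873,274.85 − ZAR 864,000.00

Profit: ZAR 9,274.85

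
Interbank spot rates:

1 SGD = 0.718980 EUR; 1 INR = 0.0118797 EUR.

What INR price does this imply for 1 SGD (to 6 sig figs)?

SGD/INR = 60.5217

1 SGD × 0.718980 = 0.71898 EUR
0.71898 EUR ÷ 0.0118797 = 60.5217 INR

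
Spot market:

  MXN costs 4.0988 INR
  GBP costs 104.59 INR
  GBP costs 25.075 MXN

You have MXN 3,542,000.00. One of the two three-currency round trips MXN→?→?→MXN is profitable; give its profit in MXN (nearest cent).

Profit: MXN 62,466.97

Profitable loop is MXN → GBP → INR → MXN:
MXN 3,542,000.00 ÷ 25.075 = GBP 141,256.23
GBP 141,256.23 × 104.59 = INR 14,773,989.23
INR 14,773,989.23 ÷ 4.0988 = MXN 3,604,466.97
Profit = MXN 3,604,466.97 − MXN 3,542,000.00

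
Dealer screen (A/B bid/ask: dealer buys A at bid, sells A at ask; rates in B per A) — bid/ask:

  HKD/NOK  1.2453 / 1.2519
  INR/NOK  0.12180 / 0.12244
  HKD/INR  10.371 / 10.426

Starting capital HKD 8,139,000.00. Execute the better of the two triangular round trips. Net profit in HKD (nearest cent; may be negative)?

Net profit: HKD 73,385.58

Best loop HKD → INR → NOK → HKD:
HKD 8,139,000.00 × 10.371 (sell HKD at bid) = INR 84,409,569.00
INR 84,409,569.00 × 0.12180 (sell INR at bid) = NOK 10,281,085.50
NOK 10,281,085.50 ÷ 1.2519 (buy HKD at ask) = HKD 8,212,385.58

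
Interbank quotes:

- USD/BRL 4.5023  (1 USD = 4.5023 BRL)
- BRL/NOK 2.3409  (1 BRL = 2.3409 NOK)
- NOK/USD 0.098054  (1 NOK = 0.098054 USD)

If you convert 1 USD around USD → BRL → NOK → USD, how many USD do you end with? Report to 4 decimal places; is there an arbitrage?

1.0334 (arbitrage exists)

Around USD → BRL → NOK → USD: 1 × 4.5023 × 2.3409 × 0.098054 = 1.033434
Product > 1; profitable direction is USD → BRL → NOK → USD.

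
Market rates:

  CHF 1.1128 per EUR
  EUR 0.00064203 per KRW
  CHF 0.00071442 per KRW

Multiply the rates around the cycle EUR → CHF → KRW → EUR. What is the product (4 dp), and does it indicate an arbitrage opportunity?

1.0000 (no arbitrage)

Around EUR → CHF → KRW → EUR: 1 × 1.1128 ÷ 0.00071442 × 0.00064203 = 1.000043
Product ≈ 1 (deviation 0.004%, within rounding noise).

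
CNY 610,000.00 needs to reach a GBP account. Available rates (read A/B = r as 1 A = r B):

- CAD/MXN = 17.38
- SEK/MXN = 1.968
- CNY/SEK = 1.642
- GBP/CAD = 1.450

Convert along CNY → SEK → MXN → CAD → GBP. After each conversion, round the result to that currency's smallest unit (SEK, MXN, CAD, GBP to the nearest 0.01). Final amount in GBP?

GBP 78,218.65

CNY 610,000.00 × 1.642 = SEK 1,001,620.00
SEK 1,001,620.00 × 1.968 = MXN 1,971,188.16
MXN 1,971,188.16 ÷ 17.38 = CAD 113,417.04
CAD 113,417.04 ÷ 1.450 = GBP 78,218.65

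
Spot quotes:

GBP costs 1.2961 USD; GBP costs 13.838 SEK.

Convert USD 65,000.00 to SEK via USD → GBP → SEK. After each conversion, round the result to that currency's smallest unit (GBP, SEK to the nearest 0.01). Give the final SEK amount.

SEK 693,981.93

USD 65,000.00 ÷ 1.2961 = GBP 50,150.45
GBP 50,150.45 × 13.838 = SEK 693,981.93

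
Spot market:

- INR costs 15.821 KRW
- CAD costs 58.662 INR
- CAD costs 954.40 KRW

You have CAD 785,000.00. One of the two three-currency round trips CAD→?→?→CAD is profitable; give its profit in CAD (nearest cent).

Profitable loop is CAD → KRW → INR → CAD:
CAD 785,000.00 × 954.40 = KRW 749,204,000
KRW 749,204,000 ÷ 15.821 = INR 47,355,034.45
INR 47,355,034.45 ÷ 58.662 = CAD 807,252.30
Profit = CAD 807,252.30 − CAD 785,000.00

Profit: CAD 22,252.30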